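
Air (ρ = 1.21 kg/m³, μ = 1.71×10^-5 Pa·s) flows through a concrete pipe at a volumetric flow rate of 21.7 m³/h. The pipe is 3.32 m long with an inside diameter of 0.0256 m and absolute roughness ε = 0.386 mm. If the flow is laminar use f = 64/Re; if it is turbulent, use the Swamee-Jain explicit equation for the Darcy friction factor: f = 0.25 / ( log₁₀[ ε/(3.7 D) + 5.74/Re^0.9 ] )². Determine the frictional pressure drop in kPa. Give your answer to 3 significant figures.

Q = 21.7 m³/h = 21.7/3600 = 0.006028 m³/s.
Cross-sectional area A = πD²/4 = π(0.0256)²/4 = 0.0005147 m²; mean velocity V = Q/A = 0.006028/0.0005147 = 11.71 m/s.
Reynolds number Re = ρVD/μ = 1.21 · 11.71 · 0.0256 / 1.71e-05 = 2.121e+04.
Re > 4000 → turbulent. Relative roughness ε/D = 0.000386/0.0256 = 0.0151. Swamee-Jain: f = 0.25/(log₁₀[0.0151/3.7 + 5.74/2.121e+04^0.9])² = 0.25/(log₁₀[0.00408 + 0.000733])² = 0.25/(-2.318)² = 0.04653.
Darcy-Weisbach: ΔP = f(L/D)(ρV²/2) = 0.04653·(3.32/0.0256)·(1.21·11.71²/2) = 0.04653·129.7·82.97 = 500.6 Pa.
ΔP = 500.6 Pa = 0.501 kPa.

ΔP ≈ 0.501 kPa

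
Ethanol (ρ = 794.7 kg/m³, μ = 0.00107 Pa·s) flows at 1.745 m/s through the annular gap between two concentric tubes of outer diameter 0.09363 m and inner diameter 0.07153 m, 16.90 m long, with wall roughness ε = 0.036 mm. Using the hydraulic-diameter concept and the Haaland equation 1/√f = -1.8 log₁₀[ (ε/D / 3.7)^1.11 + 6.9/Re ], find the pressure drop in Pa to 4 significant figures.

Hydraulic diameter D_h = 4A/P = D_o - D_i = 0.09363 - 0.07153 = 0.0221 m.
Re = ρVD_h/μ = 794.7·1.745·0.0221/0.00107 = 2.864e+04.
ε/D_h = 3.6e-05/0.0221 = 0.00163; Haaland gives 1/√f = -1.8 log₁₀[0.000188+0.000241] = 6.061, so f = 0.02722.
ΔP = f(L/D_h)(ρV²/2) = 0.02722·16.9/0.0221·1210 = 2.518e+04 Pa.

ΔP ≈ 25180 Pa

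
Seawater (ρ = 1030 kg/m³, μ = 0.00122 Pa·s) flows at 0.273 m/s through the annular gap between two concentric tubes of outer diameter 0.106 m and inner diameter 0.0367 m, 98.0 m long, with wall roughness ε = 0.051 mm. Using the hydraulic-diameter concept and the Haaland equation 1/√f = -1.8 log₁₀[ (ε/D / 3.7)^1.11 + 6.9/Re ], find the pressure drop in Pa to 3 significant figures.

ΔP ≈ 1550 Pa

Hydraulic diameter D_h = 4A/P = D_o - D_i = 0.106 - 0.0367 = 0.0693 m.
Re = ρVD_h/μ = 1030·0.273·0.0693/0.00122 = 1.597e+04.
ε/D_h = 5.1e-05/0.0693 = 0.000736; Haaland gives 1/√f = -1.8 log₁₀[7.79e-05+0.000432] = 5.927, so f = 0.02847.
ΔP = f(L/D_h)(ρV²/2) = 0.02847·98/0.0693·38.38 = 1545 Pa.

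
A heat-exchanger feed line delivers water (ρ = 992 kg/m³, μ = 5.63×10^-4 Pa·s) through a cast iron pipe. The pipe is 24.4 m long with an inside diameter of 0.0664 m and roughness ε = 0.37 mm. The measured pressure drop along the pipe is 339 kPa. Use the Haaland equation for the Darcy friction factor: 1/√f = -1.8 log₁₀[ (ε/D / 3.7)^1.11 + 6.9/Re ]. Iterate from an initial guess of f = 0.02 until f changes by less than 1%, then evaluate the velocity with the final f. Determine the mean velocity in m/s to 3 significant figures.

V ≈ 7.68 m/s

Rearranging Darcy-Weisbach: V = √(2·ΔP·D/(f·L·ρ)). With ε/D = 0.00037/0.0664 = 0.00557, iterate starting from f = 0.02:
  f = 0.02 → V = √(2·3.39e+05·0.0664/(0.02·24.4·992)) = 9.643 m/s; Re = ρVD/μ = 1.128e+06; f → 0.03152
  f = 0.03152 → V = 7.681 m/s; Re = 8.987e+05; f → 0.03154
Converged (Δf/f < 1%). With the final f = 0.03154: V = √(2·3.39e+05·0.0664/(0.03154·24.4·992)) = 7.679 m/s.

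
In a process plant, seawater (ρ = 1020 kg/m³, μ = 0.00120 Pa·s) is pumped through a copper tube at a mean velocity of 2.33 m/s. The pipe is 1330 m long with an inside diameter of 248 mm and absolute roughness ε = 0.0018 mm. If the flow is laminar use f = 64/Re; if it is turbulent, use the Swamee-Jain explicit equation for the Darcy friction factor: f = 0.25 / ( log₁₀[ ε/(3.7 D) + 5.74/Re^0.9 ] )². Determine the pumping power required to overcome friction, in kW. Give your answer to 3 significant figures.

Reynolds number Re = ρVD/μ = 1020 · 2.33 · 0.248 / 0.0012 = 4.912e+05.
Re > 4000 → turbulent. Relative roughness ε/D = 1.8e-06/0.248 = 7.26e-06. Swamee-Jain: f = 0.25/(log₁₀[7.26e-06/3.7 + 5.74/4.912e+05^0.9])² = 0.25/(log₁₀[1.96e-06 + 4.33e-05])² = 0.25/(-4.344)² = 0.01325.
Darcy-Weisbach: ΔP = f(L/D)(ρV²/2) = 0.01325·(1330/0.248)·(1020·2.33²/2) = 0.01325·5363·2769 = 1.967e+05 Pa.
Q = V·A = 2.33·0.04831 = 0.1126 m³/s.
Pumping power P = QΔP = 0.1126·1.967e+05 = 22140 W = 22.1 kW.

P ≈ 22.1 kW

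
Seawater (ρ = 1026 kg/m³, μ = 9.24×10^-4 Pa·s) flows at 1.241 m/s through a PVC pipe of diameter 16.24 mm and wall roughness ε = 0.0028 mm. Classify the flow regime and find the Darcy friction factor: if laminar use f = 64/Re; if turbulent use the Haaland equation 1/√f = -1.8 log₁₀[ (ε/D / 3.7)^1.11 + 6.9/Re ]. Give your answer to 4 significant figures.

f ≈ 0.02535

Re = ρVD/μ = 1026·1.241·0.01624/0.000924 = 2.238e+04.
Re > 4000 → turbulent. ε/D = 2.8e-06/0.01624 = 0.000172; Haaland: 1/√f = -1.8 log₁₀[1.56e-05 + 0.000308] = 6.281, so f = 0.02535.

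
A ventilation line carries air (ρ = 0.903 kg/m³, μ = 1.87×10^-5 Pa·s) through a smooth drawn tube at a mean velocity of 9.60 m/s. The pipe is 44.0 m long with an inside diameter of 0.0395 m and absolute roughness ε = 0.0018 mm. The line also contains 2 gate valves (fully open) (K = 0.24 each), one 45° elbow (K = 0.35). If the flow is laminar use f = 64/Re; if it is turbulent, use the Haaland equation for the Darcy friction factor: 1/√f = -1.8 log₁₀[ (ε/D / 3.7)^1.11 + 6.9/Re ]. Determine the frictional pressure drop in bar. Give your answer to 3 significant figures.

ΔP ≈ 0.0126 bar

Reynolds number Re = ρVD/μ = 0.903 · 9.6 · 0.0395 / 1.87e-05 = 1.831e+04.
Re > 4000 → turbulent. Relative roughness ε/D = 1.8e-06/0.0395 = 4.56e-05. Haaland: 1/√f = -1.8 log₁₀[(4.56e-05/3.7)^1.11 + 6.9/1.831e+04] = -1.8 log₁₀[3.55e-06 + 0.000377] = 6.156, so f = 0.02639.
Total minor-loss coefficient ΣK = 2·0.24 + 1·0.35 = 0.83.
ΔP = [f·L/D + ΣK]·(ρV²/2) = [0.02639·44/0.0395 + 0.83]·(0.903·9.6²/2) = [29.4 + 0.83]·41.61 = 1258 Pa.
ΔP = 1258 Pa = 0.0126 bar.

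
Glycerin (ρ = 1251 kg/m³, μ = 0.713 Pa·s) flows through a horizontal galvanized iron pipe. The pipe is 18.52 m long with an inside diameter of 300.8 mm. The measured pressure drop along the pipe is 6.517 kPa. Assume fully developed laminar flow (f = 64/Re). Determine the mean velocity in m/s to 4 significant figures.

V ≈ 1.395 m/s

For laminar flow, f = 64/Re with Re = ρVD/μ, so Darcy-Weisbach reduces to ΔP = 32μLV/D². Solving for V: V = ΔP·D²/(32μL) = 6517·(0.3008)²/(32·0.713·18.52) = 1.395 m/s.
Check: Re = ρVD/μ = 1251·1.395·0.3008/0.713 = 736.5 < 2300, so the laminar assumption holds.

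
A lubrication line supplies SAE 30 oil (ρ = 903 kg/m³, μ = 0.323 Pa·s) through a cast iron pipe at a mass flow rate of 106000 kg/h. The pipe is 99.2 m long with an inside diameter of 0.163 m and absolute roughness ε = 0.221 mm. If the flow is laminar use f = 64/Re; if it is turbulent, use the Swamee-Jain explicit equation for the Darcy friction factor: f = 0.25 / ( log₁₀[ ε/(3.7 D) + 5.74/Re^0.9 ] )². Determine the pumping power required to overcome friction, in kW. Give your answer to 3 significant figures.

P ≈ 1.97 kW

ṁ = 106000 kg/h = 106000/3600 = 29.44 kg/s.
A = πD²/4 = π(0.163)²/4 = 0.02087 m²; mean velocity V = ṁ/(ρA) = 29.44/(903 · 0.02087) = 1.563 m/s.
Reynolds number Re = ρVD/μ = 903 · 1.563 · 0.163 / 0.323 = 712.1.
Re < 2300 → laminar flow, so f = 64/Re = 64/712.1 = 0.08988 (the turbulent correlation is not needed).
Darcy-Weisbach: ΔP = f(L/D)(ρV²/2) = 0.08988·(99.2/0.163)·(903·1.563²/2) = 0.08988·608.6·1102 = 6.03e+04 Pa.
Q = ṁ/ρ = 29.44/903 = 0.03261 m³/s.
Pumping power P = QΔP = 0.03261·6.03e+04 = 1966 W = 1.97 kW.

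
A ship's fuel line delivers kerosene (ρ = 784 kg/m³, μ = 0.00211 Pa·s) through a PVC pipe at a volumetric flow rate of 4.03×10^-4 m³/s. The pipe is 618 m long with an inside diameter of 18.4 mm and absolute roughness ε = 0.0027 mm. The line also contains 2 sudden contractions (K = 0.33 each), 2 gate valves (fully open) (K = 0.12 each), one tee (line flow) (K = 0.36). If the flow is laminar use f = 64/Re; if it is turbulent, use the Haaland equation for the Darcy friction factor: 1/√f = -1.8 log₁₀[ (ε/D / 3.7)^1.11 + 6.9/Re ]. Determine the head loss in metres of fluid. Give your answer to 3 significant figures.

h_f ≈ 121 m

Cross-sectional area A = πD²/4 = π(0.0184)²/4 = 0.0002659 m²; mean velocity V = Q/A = 0.000403/0.0002659 = 1.516 m/s.
Reynolds number Re = ρVD/μ = 784 · 1.516 · 0.0184 / 0.00211 = 1.036e+04.
Re > 4000 → turbulent. Relative roughness ε/D = 2.7e-06/0.0184 = 0.000147. Haaland: 1/√f = -1.8 log₁₀[(0.000147/3.7)^1.11 + 6.9/1.036e+04] = -1.8 log₁₀[1.3e-05 + 0.000666] = 5.703, so f = 0.03075.
Total minor-loss coefficient ΣK = 2·0.33 + 2·0.12 + 1·0.36 = 1.26.
ΔP = [f·L/D + ΣK]·(ρV²/2) = [0.03075·618/0.0184 + 1.26]·(784·1.516²/2) = [1033 + 1.26]·900.4 = 9.311e+05 Pa.
Head loss h_f = ΔP/(ρg) = 9.311e+05/(784·9.81) = 121 m.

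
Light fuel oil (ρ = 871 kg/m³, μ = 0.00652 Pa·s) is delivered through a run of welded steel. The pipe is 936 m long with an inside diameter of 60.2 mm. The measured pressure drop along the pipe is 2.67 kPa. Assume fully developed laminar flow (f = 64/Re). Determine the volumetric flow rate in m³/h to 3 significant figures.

For laminar flow, f = 64/Re with Re = ρVD/μ, so Darcy-Weisbach reduces to ΔP = 32μLV/D². Solving for V: V = ΔP·D²/(32μL) = 2670·(0.0602)²/(32·0.00652·936) = 0.04955 m/s.
Check: Re = ρVD/μ = 871·0.04955·0.0602/0.00652 = 398.5 < 2300, so the laminar assumption holds.
Q = V·A = 0.04955·(π/4·0.0602²) = 0.000141 m³/s = 0.508 m³/h.

Q ≈ 0.508 m³/h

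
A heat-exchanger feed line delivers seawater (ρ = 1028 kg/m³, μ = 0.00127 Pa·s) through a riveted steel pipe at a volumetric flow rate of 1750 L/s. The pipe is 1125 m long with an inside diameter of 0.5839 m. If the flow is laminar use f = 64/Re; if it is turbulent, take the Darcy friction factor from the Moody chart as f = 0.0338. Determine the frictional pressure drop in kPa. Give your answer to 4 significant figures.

ΔP ≈ 1430 kPa

Q = 1750 L/s = 1750/1000 = 1.75 m³/s.
Cross-sectional area A = πD²/4 = π(0.5839)²/4 = 0.2678 m²; mean velocity V = Q/A = 1.75/0.2678 = 6.535 m/s.
Reynolds number Re = ρVD/μ = 1028 · 6.535 · 0.5839 / 0.00127 = 3.089e+06.
Re > 4000 → turbulent; use the Moody-chart value f = 0.0338.
Darcy-Weisbach: ΔP = f(L/D)(ρV²/2) = 0.0338·(1125/0.5839)·(1028·6.535²/2) = 0.0338·1927·2.195e+04 = 1.43e+06 Pa.
ΔP = 1.43e+06 Pa = 1430 kPa.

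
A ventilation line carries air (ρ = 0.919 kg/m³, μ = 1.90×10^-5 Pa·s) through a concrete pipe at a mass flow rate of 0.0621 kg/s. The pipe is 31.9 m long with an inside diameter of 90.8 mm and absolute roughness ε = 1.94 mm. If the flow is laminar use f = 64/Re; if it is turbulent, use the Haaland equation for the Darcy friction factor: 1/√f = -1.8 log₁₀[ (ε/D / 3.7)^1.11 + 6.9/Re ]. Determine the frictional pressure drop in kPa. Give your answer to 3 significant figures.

ΔP ≈ 0.893 kPa

A = πD²/4 = π(0.0908)²/4 = 0.006475 m²; mean velocity V = ṁ/(ρA) = 0.0621/(0.919 · 0.006475) = 10.44 m/s.
Reynolds number Re = ρVD/μ = 0.919 · 10.44 · 0.0908 / 1.9e-05 = 4.583e+04.
Re > 4000 → turbulent. Relative roughness ε/D = 0.00194/0.0908 = 0.0214. Haaland: 1/√f = -1.8 log₁₀[(0.0214/3.7)^1.11 + 6.9/4.583e+04] = -1.8 log₁₀[0.00328 + 0.000151] = 4.437, so f = 0.05079.
Darcy-Weisbach: ΔP = f(L/D)(ρV²/2) = 0.05079·(31.9/0.0908)·(0.919·10.44²/2) = 0.05079·351.3·50.04 = 892.8 Pa.
ΔP = 892.8 Pa = 0.893 kPa.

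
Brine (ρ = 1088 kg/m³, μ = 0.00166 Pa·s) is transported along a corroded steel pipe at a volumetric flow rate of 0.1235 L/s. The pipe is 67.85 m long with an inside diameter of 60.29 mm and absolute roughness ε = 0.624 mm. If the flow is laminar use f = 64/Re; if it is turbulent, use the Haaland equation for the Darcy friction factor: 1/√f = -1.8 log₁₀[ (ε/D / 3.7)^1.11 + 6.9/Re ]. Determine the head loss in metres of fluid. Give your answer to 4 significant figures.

Q = 0.1235 L/s = 0.1235/1000 = 0.0001235 m³/s.
Cross-sectional area A = πD²/4 = π(0.06029)²/4 = 0.002855 m²; mean velocity V = Q/A = 0.0001235/0.002855 = 0.04326 m/s.
Reynolds number Re = ρVD/μ = 1088 · 0.04326 · 0.06029 / 0.00166 = 1709.
Re < 2300 → laminar flow, so f = 64/Re = 64/1709 = 0.03744 (the turbulent correlation is not needed).
Darcy-Weisbach: ΔP = f(L/D)(ρV²/2) = 0.03744·(67.85/0.06029)·(1088·0.04326²/2) = 0.03744·1125·1.018 = 42.89 Pa.
Head loss h_f = ΔP/(ρg) = 42.89/(1088·9.81) = 0.004019 m.

h_f ≈ 0.004019 m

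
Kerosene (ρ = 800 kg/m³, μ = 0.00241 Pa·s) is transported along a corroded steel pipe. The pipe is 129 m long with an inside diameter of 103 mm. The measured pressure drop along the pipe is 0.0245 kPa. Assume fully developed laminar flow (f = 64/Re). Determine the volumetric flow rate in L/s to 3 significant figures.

Q ≈ 0.218 L/s

For laminar flow, f = 64/Re with Re = ρVD/μ, so Darcy-Weisbach reduces to ΔP = 32μLV/D². Solving for V: V = ΔP·D²/(32μL) = 24.5·(0.103)²/(32·0.00241·129) = 0.02613 m/s.
Check: Re = ρVD/μ = 800·0.02613·0.103/0.00241 = 893.3 < 2300, so the laminar assumption holds.
Q = V·A = 0.02613·(π/4·0.103²) = 0.0002177 m³/s = 0.218 L/s.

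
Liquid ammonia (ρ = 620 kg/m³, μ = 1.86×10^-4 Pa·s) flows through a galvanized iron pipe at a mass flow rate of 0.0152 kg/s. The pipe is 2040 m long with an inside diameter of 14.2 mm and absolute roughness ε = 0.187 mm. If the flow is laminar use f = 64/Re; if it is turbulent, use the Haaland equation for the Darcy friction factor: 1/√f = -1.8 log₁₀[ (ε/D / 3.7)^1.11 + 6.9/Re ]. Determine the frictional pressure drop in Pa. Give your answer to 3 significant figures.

ΔP ≈ 50900 Pa

A = πD²/4 = π(0.0142)²/4 = 0.0001584 m²; mean velocity V = ṁ/(ρA) = 0.0152/(620 · 0.0001584) = 0.1548 m/s.
Reynolds number Re = ρVD/μ = 620 · 0.1548 · 0.0142 / 0.000186 = 7327.
Re > 4000 → turbulent. Relative roughness ε/D = 0.000187/0.0142 = 0.0132. Haaland: 1/√f = -1.8 log₁₀[(0.0132/3.7)^1.11 + 6.9/7327] = -1.8 log₁₀[0.00191 + 0.000942] = 4.58, so f = 0.04768.
Darcy-Weisbach: ΔP = f(L/D)(ρV²/2) = 0.04768·(2040/0.0142)·(620·0.1548²/2) = 0.04768·1.437e+05·7.429 = 5.089e+04 Pa.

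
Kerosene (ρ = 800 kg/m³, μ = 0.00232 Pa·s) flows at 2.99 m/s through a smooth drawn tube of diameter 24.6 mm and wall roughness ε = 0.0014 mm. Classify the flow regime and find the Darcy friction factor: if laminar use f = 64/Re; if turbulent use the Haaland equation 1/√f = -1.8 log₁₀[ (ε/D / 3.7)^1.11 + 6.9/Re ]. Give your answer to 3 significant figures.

f ≈ 0.0244

Re = ρVD/μ = 800·2.99·0.0246/0.00232 = 2.536e+04.
Re > 4000 → turbulent. ε/D = 1.4e-06/0.0246 = 5.69e-05; Haaland: 1/√f = -1.8 log₁₀[4.55e-06 + 0.000272] = 6.405, so f = 0.02438.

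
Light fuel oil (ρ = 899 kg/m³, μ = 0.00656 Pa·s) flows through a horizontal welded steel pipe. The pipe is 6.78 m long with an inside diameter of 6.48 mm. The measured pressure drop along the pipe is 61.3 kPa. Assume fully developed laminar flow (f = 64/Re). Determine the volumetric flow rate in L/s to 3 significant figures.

Q ≈ 0.0596 L/s

For laminar flow, f = 64/Re with Re = ρVD/μ, so Darcy-Weisbach reduces to ΔP = 32μLV/D². Solving for V: V = ΔP·D²/(32μL) = 6.13e+04·(0.00648)²/(32·0.00656·6.78) = 1.809 m/s.
Check: Re = ρVD/μ = 899·1.809·0.00648/0.00656 = 1606 < 2300, so the laminar assumption holds.
Q = V·A = 1.809·(π/4·0.00648²) = 5.964e-05 m³/s = 0.0596 L/s.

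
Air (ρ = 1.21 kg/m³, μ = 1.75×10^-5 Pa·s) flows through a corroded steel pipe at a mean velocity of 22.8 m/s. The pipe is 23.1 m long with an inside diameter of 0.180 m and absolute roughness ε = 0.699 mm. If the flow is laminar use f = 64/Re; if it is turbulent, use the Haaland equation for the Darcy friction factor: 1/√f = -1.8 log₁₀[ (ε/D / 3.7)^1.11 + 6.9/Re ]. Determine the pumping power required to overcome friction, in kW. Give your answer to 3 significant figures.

Reynolds number Re = ρVD/μ = 1.21 · 22.8 · 0.18 / 1.75e-05 = 2.838e+05.
Re > 4000 → turbulent. Relative roughness ε/D = 0.000699/0.18 = 0.00388. Haaland: 1/√f = -1.8 log₁₀[(0.00388/3.7)^1.11 + 6.9/2.838e+05] = -1.8 log₁₀[0.000494 + 2.43e-05] = 5.914, so f = 0.02859.
Darcy-Weisbach: ΔP = f(L/D)(ρV²/2) = 0.02859·(23.1/0.18)·(1.21·22.8²/2) = 0.02859·128.3·314.5 = 1154 Pa.
Q = V·A = 22.8·0.02545 = 0.5802 m³/s.
Pumping power P = QΔP = 0.5802·1154 = 669.4 W = 0.669 kW.

P ≈ 0.669 kW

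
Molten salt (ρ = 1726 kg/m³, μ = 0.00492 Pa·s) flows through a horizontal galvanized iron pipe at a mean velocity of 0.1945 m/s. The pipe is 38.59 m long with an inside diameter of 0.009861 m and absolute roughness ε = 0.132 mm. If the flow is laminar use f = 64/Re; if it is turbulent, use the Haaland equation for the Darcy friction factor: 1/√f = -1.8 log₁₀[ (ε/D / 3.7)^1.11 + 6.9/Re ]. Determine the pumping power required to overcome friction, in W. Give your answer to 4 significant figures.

P ≈ 0.1805 W

Reynolds number Re = ρVD/μ = 1726 · 0.1945 · 0.009861 / 0.00492 = 672.8.
Re < 2300 → laminar flow, so f = 64/Re = 64/672.8 = 0.09512 (the turbulent correlation is not needed).
Darcy-Weisbach: ΔP = f(L/D)(ρV²/2) = 0.09512·(38.59/0.009861)·(1726·0.1945²/2) = 0.09512·3913·32.65 = 1.215e+04 Pa.
Q = V·A = 0.1945·7.637e-05 = 1.485e-05 m³/s.
Pumping power P = QΔP = 1.485e-05·1.215e+04 = 0.18052 W = 0.1805 W.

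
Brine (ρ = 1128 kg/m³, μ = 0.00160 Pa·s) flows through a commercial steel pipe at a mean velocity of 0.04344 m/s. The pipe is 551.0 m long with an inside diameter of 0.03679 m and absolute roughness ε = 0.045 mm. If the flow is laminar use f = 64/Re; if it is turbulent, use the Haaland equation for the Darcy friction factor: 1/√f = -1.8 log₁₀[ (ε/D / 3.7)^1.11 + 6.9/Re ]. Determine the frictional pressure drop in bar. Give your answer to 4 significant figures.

ΔP ≈ 0.009054 bar

Reynolds number Re = ρVD/μ = 1128 · 0.04344 · 0.03679 / 0.0016 = 1127.
Re < 2300 → laminar flow, so f = 64/Re = 64/1127 = 0.0568 (the turbulent correlation is not needed).
Darcy-Weisbach: ΔP = f(L/D)(ρV²/2) = 0.0568·(551/0.03679)·(1128·0.04344²/2) = 0.0568·1.498e+04·1.064 = 905.4 Pa.
ΔP = 905.4 Pa = 0.009054 bar.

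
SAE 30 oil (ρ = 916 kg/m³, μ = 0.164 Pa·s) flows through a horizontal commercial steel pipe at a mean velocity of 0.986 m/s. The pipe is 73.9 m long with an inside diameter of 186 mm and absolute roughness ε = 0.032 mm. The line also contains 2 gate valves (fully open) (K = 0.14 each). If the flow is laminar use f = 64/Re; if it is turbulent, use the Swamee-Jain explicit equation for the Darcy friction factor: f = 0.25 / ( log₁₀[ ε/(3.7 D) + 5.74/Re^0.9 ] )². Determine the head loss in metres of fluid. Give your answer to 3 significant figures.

h_f ≈ 1.24 m

Reynolds number Re = ρVD/μ = 916 · 0.986 · 0.186 / 0.164 = 1024.
Re < 2300 → laminar flow, so f = 64/Re = 64/1024 = 0.06248 (the turbulent correlation is not needed).
Total minor-loss coefficient ΣK = 2·0.14 = 0.28.
ΔP = [f·L/D + ΣK]·(ρV²/2) = [0.06248·73.9/0.186 + 0.28]·(916·0.986²/2) = [24.82 + 0.28]·445.3 = 1.118e+04 Pa.
Head loss h_f = ΔP/(ρg) = 1.118e+04/(916·9.81) = 1.24 m.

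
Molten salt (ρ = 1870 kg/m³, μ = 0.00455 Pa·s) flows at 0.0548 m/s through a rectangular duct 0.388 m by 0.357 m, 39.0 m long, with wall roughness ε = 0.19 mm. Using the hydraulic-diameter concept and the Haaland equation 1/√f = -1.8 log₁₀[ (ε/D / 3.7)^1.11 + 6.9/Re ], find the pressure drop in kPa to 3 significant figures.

Hydraulic diameter D_h = 4A/P = 4·(0.388·0.357)/(2·(0.388+0.357)) = 0.5541/1.49 = 0.3719 m.
Re = ρVD_h/μ = 1870·0.0548·0.3719/0.00455 = 8375.
ε/D_h = 0.00019/0.3719 = 0.000511; Haaland gives 1/√f = -1.8 log₁₀[5.2e-05+0.000824] = 5.504, so f = 0.03301.
ΔP = f(L/D_h)(ρV²/2) = 0.03301·39/0.3719·2.808 = 9.722 Pa.
ΔP = 0.00972 kPa.

ΔP ≈ 0.00972 kPa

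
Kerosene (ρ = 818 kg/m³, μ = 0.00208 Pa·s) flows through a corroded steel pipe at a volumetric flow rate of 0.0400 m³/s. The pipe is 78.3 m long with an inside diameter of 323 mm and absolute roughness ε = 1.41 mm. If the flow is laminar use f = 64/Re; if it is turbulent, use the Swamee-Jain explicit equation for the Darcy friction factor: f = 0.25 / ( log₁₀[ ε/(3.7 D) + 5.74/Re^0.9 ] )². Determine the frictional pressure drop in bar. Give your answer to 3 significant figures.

ΔP ≈ 0.00734 bar

Cross-sectional area A = πD²/4 = π(0.323)²/4 = 0.08194 m²; mean velocity V = Q/A = 0.04/0.08194 = 0.4882 m/s.
Reynolds number Re = ρVD/μ = 818 · 0.4882 · 0.323 / 0.00208 = 6.201e+04.
Re > 4000 → turbulent. Relative roughness ε/D = 0.00141/0.323 = 0.00437. Swamee-Jain: f = 0.25/(log₁₀[0.00437/3.7 + 5.74/6.201e+04^0.9])² = 0.25/(log₁₀[0.00118 + 0.000279])² = 0.25/(-2.836)² = 0.03108.
Darcy-Weisbach: ΔP = f(L/D)(ρV²/2) = 0.03108·(78.3/0.323)·(818·0.4882²/2) = 0.03108·242.4·97.47 = 734.4 Pa.
ΔP = 734.4 Pa = 0.00734 bar.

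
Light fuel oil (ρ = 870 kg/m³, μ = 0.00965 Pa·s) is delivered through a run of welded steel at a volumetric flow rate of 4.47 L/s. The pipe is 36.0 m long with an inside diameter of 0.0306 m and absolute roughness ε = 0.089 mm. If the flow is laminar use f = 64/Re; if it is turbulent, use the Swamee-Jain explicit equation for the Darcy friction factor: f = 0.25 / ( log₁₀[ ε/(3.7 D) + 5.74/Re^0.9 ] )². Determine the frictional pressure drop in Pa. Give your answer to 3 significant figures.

Q = 4.47 L/s = 4.47/1000 = 0.00447 m³/s.
Cross-sectional area A = πD²/4 = π(0.0306)²/4 = 0.0007354 m²; mean velocity V = Q/A = 0.00447/0.0007354 = 6.078 m/s.
Reynolds number Re = ρVD/μ = 870 · 6.078 · 0.0306 / 0.00965 = 1.677e+04.
Re > 4000 → turbulent. Relative roughness ε/D = 8.9e-05/0.0306 = 0.00291. Swamee-Jain: f = 0.25/(log₁₀[0.00291/3.7 + 5.74/1.677e+04^0.9])² = 0.25/(log₁₀[0.000786 + 0.000905])² = 0.25/(-2.772)² = 0.03254.
Darcy-Weisbach: ΔP = f(L/D)(ρV²/2) = 0.03254·(36/0.0306)·(870·6.078²/2) = 0.03254·1176·1.607e+04 = 6.153e+05 Pa.

ΔP ≈ 615000 Pa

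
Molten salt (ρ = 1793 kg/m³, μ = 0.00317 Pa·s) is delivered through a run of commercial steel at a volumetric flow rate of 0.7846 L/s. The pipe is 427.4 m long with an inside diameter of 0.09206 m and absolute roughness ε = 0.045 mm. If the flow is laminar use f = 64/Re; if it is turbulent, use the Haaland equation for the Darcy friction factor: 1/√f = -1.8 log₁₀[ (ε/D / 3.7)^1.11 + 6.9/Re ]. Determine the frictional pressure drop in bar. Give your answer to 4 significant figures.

ΔP ≈ 0.02078 bar

Q = 0.7846 L/s = 0.7846/1000 = 0.0007846 m³/s.
Cross-sectional area A = πD²/4 = π(0.09206)²/4 = 0.006656 m²; mean velocity V = Q/A = 0.0007846/0.006656 = 0.1179 m/s.
Reynolds number Re = ρVD/μ = 1793 · 0.1179 · 0.09206 / 0.00317 = 6138.
Re > 4000 → turbulent. Relative roughness ε/D = 4.5e-05/0.09206 = 0.000489. Haaland: 1/√f = -1.8 log₁₀[(0.000489/3.7)^1.11 + 6.9/6138] = -1.8 log₁₀[4.95e-05 + 0.00112] = 5.275, so f = 0.03594.
Darcy-Weisbach: ΔP = f(L/D)(ρV²/2) = 0.03594·(427.4/0.09206)·(1793·0.1179²/2) = 0.03594·4643·12.46 = 2078 Pa.
ΔP = 2078 Pa = 0.02078 bar.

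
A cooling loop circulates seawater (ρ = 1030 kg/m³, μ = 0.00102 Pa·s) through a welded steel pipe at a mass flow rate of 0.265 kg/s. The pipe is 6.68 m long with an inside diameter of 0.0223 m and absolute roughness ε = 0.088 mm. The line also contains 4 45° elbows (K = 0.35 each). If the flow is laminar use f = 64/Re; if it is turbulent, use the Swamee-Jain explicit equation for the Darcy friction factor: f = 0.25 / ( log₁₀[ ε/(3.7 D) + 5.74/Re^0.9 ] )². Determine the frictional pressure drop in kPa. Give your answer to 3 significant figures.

ΔP ≈ 2.64 kPa

A = πD²/4 = π(0.0223)²/4 = 0.0003906 m²; mean velocity V = ṁ/(ρA) = 0.265/(1030 · 0.0003906) = 0.6587 m/s.
Reynolds number Re = ρVD/μ = 1030 · 0.6587 · 0.0223 / 0.00102 = 1.483e+04.
Re > 4000 → turbulent. Relative roughness ε/D = 8.8e-05/0.0223 = 0.00395. Swamee-Jain: f = 0.25/(log₁₀[0.00395/3.7 + 5.74/1.483e+04^0.9])² = 0.25/(log₁₀[0.00107 + 0.00101])² = 0.25/(-2.682)² = 0.03474.
Total minor-loss coefficient ΣK = 4·0.35 = 1.4.
ΔP = [f·L/D + ΣK]·(ρV²/2) = [0.03474·6.68/0.0223 + 1.4]·(1030·0.6587²/2) = [10.41 + 1.4]·223.5 = 2639 Pa.
ΔP = 2639 Pa = 2.64 kPa.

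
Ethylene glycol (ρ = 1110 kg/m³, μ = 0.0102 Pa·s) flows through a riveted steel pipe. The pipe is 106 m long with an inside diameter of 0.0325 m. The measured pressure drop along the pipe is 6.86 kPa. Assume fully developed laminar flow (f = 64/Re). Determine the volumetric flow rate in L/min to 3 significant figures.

Q ≈ 10.4 L/min

For laminar flow, f = 64/Re with Re = ρVD/μ, so Darcy-Weisbach reduces to ΔP = 32μLV/D². Solving for V: V = ΔP·D²/(32μL) = 6860·(0.0325)²/(32·0.0102·106) = 0.2094 m/s.
Check: Re = ρVD/μ = 1110·0.2094·0.0325/0.0102 = 740.7 < 2300, so the laminar assumption holds.
Q = V·A = 0.2094·(π/4·0.0325²) = 0.0001737 m³/s = 10.4 L/min.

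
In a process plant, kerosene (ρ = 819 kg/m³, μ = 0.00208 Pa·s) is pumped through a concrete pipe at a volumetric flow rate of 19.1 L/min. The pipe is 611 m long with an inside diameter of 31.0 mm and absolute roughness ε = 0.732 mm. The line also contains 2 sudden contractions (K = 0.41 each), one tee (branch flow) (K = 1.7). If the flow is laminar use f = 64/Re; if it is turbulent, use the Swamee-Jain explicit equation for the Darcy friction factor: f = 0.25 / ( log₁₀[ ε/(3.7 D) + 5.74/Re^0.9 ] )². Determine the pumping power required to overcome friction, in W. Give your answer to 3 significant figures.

P ≈ 27.4 W

Q = 19.1 L/min = 19.1/60000 = 0.0003183 m³/s.
Cross-sectional area A = πD²/4 = π(0.031)²/4 = 0.0007548 m²; mean velocity V = Q/A = 0.0003183/0.0007548 = 0.4218 m/s.
Reynolds number Re = ρVD/μ = 819 · 0.4218 · 0.031 / 0.00208 = 5148.
Re > 4000 → turbulent. Relative roughness ε/D = 0.000732/0.031 = 0.0236. Swamee-Jain: f = 0.25/(log₁₀[0.0236/3.7 + 5.74/5148^0.9])² = 0.25/(log₁₀[0.00638 + 0.00262])² = 0.25/(-2.046)² = 0.05974.
Total minor-loss coefficient ΣK = 2·0.41 + 1·1.7 = 2.52.
ΔP = [f·L/D + ΣK]·(ρV²/2) = [0.05974·611/0.031 + 2.52]·(819·0.4218²/2) = [1178 + 2.52]·72.84 = 8.596e+04 Pa.
Pumping power P = QΔP = 0.0003183·8.596e+04 = 27.36 W = 27.4 W.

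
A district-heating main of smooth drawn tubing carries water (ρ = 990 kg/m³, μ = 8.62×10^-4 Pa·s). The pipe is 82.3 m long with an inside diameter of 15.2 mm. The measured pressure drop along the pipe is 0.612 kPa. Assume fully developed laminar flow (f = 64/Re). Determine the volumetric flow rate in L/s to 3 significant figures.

For laminar flow, f = 64/Re with Re = ρVD/μ, so Darcy-Weisbach reduces to ΔP = 32μLV/D². Solving for V: V = ΔP·D²/(32μL) = 612·(0.0152)²/(32·0.000862·82.3) = 0.06228 m/s.
Check: Re = ρVD/μ = 990·0.06228·0.0152/0.000862 = 1087 < 2300, so the laminar assumption holds.
Q = V·A = 0.06228·(π/4·0.0152²) = 1.13e-05 m³/s = 0.0113 L/s.

Q ≈ 0.0113 L/s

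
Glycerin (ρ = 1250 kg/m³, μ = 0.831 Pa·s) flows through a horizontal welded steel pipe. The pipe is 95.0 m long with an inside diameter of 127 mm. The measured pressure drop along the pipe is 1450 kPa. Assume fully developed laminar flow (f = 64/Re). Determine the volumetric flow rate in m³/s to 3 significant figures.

Q ≈ 0.117 m³/s

For laminar flow, f = 64/Re with Re = ρVD/μ, so Darcy-Weisbach reduces to ΔP = 32μLV/D². Solving for V: V = ΔP·D²/(32μL) = 1.45e+06·(0.127)²/(32·0.831·95) = 9.258 m/s.
Check: Re = ρVD/μ = 1250·9.258·0.127/0.831 = 1769 < 2300, so the laminar assumption holds.
Q = V·A = 9.258·(π/4·0.127²) = 0.1173 m³/s = 0.117 m³/s.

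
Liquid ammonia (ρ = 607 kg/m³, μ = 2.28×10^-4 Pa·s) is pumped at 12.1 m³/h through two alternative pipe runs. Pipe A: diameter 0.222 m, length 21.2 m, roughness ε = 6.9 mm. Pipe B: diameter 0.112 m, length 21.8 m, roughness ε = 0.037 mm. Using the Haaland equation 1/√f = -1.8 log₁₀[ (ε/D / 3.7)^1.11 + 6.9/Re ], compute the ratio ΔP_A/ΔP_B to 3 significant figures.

Pipe A: V = Q/A = 0.003361/0.03871 = 0.08683 m/s; Re = 5.132e+04; ε/D = 0.0311; Haaland → f = 0.05873; ΔP_A = f(L/D)(ρV²/2) = 12.83 Pa.
Pipe B: V = Q/A = 0.003361/0.009852 = 0.3412 m/s; Re = 1.017e+05; ε/D = 0.00033; Haaland → f = 0.01928; ΔP_B = f(L/D)(ρV²/2) = 132.6 Pa.
ΔP_A/ΔP_B = 12.83/132.6 = 0.0968.

ΔP_A/ΔP_B ≈ 0.0968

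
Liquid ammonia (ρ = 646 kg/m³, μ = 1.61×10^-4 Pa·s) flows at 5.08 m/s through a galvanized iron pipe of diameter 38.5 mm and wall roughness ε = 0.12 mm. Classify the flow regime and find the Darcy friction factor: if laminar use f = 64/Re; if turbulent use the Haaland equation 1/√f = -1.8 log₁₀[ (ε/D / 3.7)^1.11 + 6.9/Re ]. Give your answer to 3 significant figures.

f ≈ 0.0267

Re = ρVD/μ = 646·5.08·0.0385/0.000161 = 7.847e+05.
Re > 4000 → turbulent. ε/D = 0.00012/0.0385 = 0.00312; Haaland: 1/√f = -1.8 log₁₀[0.000387 + 8.79e-06] = 6.125, so f = 0.02665.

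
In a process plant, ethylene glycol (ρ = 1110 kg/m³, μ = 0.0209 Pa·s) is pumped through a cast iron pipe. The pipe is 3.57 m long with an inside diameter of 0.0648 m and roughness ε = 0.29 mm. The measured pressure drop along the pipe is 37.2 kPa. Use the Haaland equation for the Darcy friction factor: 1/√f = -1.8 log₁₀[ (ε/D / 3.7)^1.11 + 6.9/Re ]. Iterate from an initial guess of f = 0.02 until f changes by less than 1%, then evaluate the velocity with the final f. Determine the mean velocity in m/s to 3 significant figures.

Rearranging Darcy-Weisbach: V = √(2·ΔP·D/(f·L·ρ)). With ε/D = 0.00029/0.0648 = 0.00448, iterate starting from f = 0.02:
  f = 0.02 → V = √(2·3.72e+04·0.0648/(0.02·3.57·1110)) = 7.799 m/s; Re = ρVD/μ = 2.684e+04; f → 0.03257
  f = 0.03257 → V = 6.112 m/s; Re = 2.103e+04; f → 0.03333
  f = 0.03333 → V = 6.042 m/s; Re = 2.079e+04; f → 0.03337
Converged (Δf/f < 1%). With the final f = 0.03337: V = √(2·3.72e+04·0.0648/(0.03337·3.57·1110)) = 6.038 m/s.

V ≈ 6.04 m/s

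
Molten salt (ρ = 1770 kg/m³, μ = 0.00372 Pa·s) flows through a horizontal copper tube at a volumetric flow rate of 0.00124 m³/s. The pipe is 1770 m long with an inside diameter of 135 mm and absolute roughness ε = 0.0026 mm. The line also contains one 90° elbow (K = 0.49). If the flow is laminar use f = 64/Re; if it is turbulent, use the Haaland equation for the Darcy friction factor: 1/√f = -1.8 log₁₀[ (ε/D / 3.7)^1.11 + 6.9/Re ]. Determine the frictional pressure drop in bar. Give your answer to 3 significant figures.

ΔP ≈ 0.0319 bar

Cross-sectional area A = πD²/4 = π(0.135)²/4 = 0.01431 m²; mean velocity V = Q/A = 0.00124/0.01431 = 0.08663 m/s.
Reynolds number Re = ρVD/μ = 1770 · 0.08663 · 0.135 / 0.00372 = 5565.
Re > 4000 → turbulent. Relative roughness ε/D = 2.6e-06/0.135 = 1.93e-05. Haaland: 1/√f = -1.8 log₁₀[(1.93e-05/3.7)^1.11 + 6.9/5565] = -1.8 log₁₀[1.37e-06 + 0.00124] = 5.231, so f = 0.03655.
Total minor-loss coefficient ΣK = 1·0.49 = 0.49.
ΔP = [f·L/D + ΣK]·(ρV²/2) = [0.03655·1770/0.135 + 0.49]·(1770·0.08663²/2) = [479.2 + 0.49]·6.642 = 3186 Pa.
ΔP = 3186 Pa = 0.0319 bar.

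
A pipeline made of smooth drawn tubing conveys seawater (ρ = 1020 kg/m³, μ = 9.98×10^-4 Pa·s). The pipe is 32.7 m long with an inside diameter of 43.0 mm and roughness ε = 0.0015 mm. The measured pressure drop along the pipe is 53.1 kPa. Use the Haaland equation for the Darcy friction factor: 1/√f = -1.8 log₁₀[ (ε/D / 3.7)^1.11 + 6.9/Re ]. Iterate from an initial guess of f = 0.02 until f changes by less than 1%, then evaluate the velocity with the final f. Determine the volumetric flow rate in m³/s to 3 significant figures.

Rearranging Darcy-Weisbach: V = √(2·ΔP·D/(f·L·ρ)). With ε/D = 1.5e-06/0.043 = 3.49e-05, iterate starting from f = 0.02:
  f = 0.02 → V = √(2·5.31e+04·0.043/(0.02·32.7·1020)) = 2.616 m/s; Re = ρVD/μ = 1.15e+05; f → 0.01747
  f = 0.01747 → V = 2.799 m/s; Re = 1.23e+05; f → 0.01724
  f = 0.01724 → V = 2.818 m/s; Re = 1.238e+05; f → 0.01722
Converged (Δf/f < 1%). With the final f = 0.01722: V = √(2·5.31e+04·0.043/(0.01722·32.7·1020)) = 2.82 m/s.
Q = V·A = 2.82·(π/4·0.043²) = 0.004095 m³/s = 0.00410 m³/s.

Q ≈ 0.00410 m³/s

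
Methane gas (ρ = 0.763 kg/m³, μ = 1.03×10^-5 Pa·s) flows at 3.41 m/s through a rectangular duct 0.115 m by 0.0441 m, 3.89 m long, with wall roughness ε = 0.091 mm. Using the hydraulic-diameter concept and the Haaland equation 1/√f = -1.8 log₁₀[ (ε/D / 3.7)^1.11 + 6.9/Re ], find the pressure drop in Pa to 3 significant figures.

ΔP ≈ 8.02 Pa

Hydraulic diameter D_h = 4A/P = 4·(0.115·0.0441)/(2·(0.115+0.0441)) = 0.02029/0.3182 = 0.06375 m.
Re = ρVD_h/μ = 0.763·3.41·0.06375/1.03e-05 = 1.61e+04.
ε/D_h = 9.1e-05/0.06375 = 0.00143; Haaland gives 1/√f = -1.8 log₁₀[0.000162+0.000428] = 5.811, so f = 0.02961.
ΔP = f(L/D_h)(ρV²/2) = 0.02961·3.89/0.06375·4.436 = 8.015 Pa.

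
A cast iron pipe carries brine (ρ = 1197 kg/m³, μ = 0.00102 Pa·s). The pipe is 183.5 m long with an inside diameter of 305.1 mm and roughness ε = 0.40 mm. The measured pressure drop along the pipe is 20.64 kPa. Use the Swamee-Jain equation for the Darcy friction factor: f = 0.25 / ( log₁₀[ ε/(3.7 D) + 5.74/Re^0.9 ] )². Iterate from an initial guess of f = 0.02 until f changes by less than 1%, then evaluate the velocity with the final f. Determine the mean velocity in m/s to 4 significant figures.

Rearranging Darcy-Weisbach: V = √(2·ΔP·D/(f·L·ρ)). With ε/D = 0.0004/0.3051 = 0.00131, iterate starting from f = 0.02:
  f = 0.02 → V = √(2·2.064e+04·0.3051/(0.02·183.5·1197)) = 1.693 m/s; Re = ρVD/μ = 6.062e+05; f → 0.02152
  f = 0.02152 → V = 1.632 m/s; Re = 5.845e+05; f → 0.02153
Converged (Δf/f < 1%). With the final f = 0.02153: V = √(2·2.064e+04·0.3051/(0.02153·183.5·1197)) = 1.632 m/s.

V ≈ 1.632 m/s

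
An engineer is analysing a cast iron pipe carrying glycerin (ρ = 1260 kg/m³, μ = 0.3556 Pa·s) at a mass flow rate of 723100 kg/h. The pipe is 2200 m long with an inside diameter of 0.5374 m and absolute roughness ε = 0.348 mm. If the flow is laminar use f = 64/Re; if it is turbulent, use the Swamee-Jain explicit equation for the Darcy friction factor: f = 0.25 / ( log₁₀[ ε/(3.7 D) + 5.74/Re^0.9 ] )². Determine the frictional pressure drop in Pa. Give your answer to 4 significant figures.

ΔP ≈ 60920 Pa

ṁ = 723100 kg/h = 723100/3600 = 200.9 kg/s.
A = πD²/4 = π(0.5374)²/4 = 0.2268 m²; mean velocity V = ṁ/(ρA) = 200.9/(1260 · 0.2268) = 0.7028 m/s.
Reynolds number Re = ρVD/μ = 1260 · 0.7028 · 0.5374 / 0.356 = 1338.
Re < 2300 → laminar flow, so f = 64/Re = 64/1338 = 0.04782 (the turbulent correlation is not needed).
Darcy-Weisbach: ΔP = f(L/D)(ρV²/2) = 0.04782·(2200/0.5374)·(1260·0.7028²/2) = 0.04782·4094·311.2 = 6.092e+04 Pa.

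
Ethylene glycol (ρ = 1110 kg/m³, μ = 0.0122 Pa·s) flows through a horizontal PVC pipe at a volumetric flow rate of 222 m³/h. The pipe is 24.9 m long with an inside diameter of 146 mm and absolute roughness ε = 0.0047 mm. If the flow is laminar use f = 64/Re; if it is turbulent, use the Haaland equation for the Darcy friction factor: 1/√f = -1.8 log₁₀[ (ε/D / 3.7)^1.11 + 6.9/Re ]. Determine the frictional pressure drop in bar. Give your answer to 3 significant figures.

Q = 222 m³/h = 222/3600 = 0.06167 m³/s.
Cross-sectional area A = πD²/4 = π(0.146)²/4 = 0.01674 m²; mean velocity V = Q/A = 0.06167/0.01674 = 3.683 m/s.
Reynolds number Re = ρVD/μ = 1110 · 3.683 · 0.146 / 0.0122 = 4.893e+04.
Re > 4000 → turbulent. Relative roughness ε/D = 4.7e-06/0.146 = 3.22e-05. Haaland: 1/√f = -1.8 log₁₀[(3.22e-05/3.7)^1.11 + 6.9/4.893e+04] = -1.8 log₁₀[2.41e-06 + 0.000141] = 6.918, so f = 0.02089.
Darcy-Weisbach: ΔP = f(L/D)(ρV²/2) = 0.02089·(24.9/0.146)·(1110·3.683²/2) = 0.02089·170.5·7530 = 2.683e+04 Pa.
ΔP = 2.683e+04 Pa = 0.268 bar.

ΔP ≈ 0.268 bar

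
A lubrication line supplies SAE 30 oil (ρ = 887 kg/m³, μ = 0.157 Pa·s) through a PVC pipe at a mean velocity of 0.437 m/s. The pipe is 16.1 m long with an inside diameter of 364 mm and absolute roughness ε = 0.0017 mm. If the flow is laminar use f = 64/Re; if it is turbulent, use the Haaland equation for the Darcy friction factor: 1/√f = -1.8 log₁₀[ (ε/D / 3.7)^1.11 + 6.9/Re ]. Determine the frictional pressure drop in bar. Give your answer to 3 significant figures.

Reynolds number Re = ρVD/μ = 887 · 0.437 · 0.364 / 0.157 = 898.7.
Re < 2300 → laminar flow, so f = 64/Re = 64/898.7 = 0.07122 (the turbulent correlation is not needed).
Darcy-Weisbach: ΔP = f(L/D)(ρV²/2) = 0.07122·(16.1/0.364)·(887·0.437²/2) = 0.07122·44.23·84.69 = 266.8 Pa.
ΔP = 266.8 Pa = 0.00267 bar.

ΔP ≈ 0.00267 bar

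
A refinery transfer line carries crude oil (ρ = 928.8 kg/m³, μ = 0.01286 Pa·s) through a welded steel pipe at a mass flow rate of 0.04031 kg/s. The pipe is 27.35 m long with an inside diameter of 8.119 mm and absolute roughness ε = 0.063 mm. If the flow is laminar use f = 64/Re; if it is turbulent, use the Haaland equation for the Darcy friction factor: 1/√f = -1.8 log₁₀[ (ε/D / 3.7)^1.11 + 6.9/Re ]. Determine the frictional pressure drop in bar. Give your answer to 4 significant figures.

ΔP ≈ 1.431 bar

A = πD²/4 = π(0.008119)²/4 = 5.177e-05 m²; mean velocity V = ṁ/(ρA) = 0.04031/(928.8 · 5.177e-05) = 0.8383 m/s.
Reynolds number Re = ρVD/μ = 928.8 · 0.8383 · 0.008119 / 0.0129 = 491.6.
Re < 2300 → laminar flow, so f = 64/Re = 64/491.6 = 0.1302 (the turbulent correlation is not needed).
Darcy-Weisbach: ΔP = f(L/D)(ρV²/2) = 0.1302·(27.35/0.008119)·(928.8·0.8383²/2) = 0.1302·3369·326.3 = 1.431e+05 Pa.
ΔP = 1.431e+05 Pa = 1.431 bar.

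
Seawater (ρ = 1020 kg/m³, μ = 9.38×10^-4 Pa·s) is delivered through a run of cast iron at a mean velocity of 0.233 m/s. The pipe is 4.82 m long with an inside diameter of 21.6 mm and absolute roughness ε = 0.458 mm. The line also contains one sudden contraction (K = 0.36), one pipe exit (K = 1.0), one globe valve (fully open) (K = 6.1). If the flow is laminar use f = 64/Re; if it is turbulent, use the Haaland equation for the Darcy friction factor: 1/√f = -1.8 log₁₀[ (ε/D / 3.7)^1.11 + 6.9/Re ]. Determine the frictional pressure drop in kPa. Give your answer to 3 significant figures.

ΔP ≈ 0.553 kPa

Reynolds number Re = ρVD/μ = 1020 · 0.233 · 0.0216 / 0.000938 = 5473.
Re > 4000 → turbulent. Relative roughness ε/D = 0.000458/0.0216 = 0.0212. Haaland: 1/√f = -1.8 log₁₀[(0.0212/3.7)^1.11 + 6.9/5473] = -1.8 log₁₀[0.00325 + 0.00126] = 4.223, so f = 0.05608.
Total minor-loss coefficient ΣK = 1·0.36 + 1·1 + 1·6.1 = 7.46.
ΔP = [f·L/D + ΣK]·(ρV²/2) = [0.05608·4.82/0.0216 + 7.46]·(1020·0.233²/2) = [12.51 + 7.46]·27.69 = 553 Pa.
ΔP = 553 Pa = 0.553 kPa.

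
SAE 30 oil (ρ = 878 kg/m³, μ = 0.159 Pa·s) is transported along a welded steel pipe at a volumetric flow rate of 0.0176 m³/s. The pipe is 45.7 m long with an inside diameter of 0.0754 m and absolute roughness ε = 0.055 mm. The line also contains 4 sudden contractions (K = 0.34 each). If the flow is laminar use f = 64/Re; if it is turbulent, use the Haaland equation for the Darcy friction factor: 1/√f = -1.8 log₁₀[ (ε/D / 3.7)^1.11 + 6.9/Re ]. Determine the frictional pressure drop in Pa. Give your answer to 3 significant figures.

ΔP ≈ 170000 Pa

Cross-sectional area A = πD²/4 = π(0.0754)²/4 = 0.004465 m²; mean velocity V = Q/A = 0.0176/0.004465 = 3.942 m/s.
Reynolds number Re = ρVD/μ = 878 · 3.942 · 0.0754 / 0.159 = 1641.
Re < 2300 → laminar flow, so f = 64/Re = 64/1641 = 0.039 (the turbulent correlation is not needed).
Total minor-loss coefficient ΣK = 4·0.34 = 1.36.
ΔP = [f·L/D + ΣK]·(ρV²/2) = [0.039·45.7/0.0754 + 1.36]·(878·3.942²/2) = [23.64 + 1.36]·6821 = 1.705e+05 Pa.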